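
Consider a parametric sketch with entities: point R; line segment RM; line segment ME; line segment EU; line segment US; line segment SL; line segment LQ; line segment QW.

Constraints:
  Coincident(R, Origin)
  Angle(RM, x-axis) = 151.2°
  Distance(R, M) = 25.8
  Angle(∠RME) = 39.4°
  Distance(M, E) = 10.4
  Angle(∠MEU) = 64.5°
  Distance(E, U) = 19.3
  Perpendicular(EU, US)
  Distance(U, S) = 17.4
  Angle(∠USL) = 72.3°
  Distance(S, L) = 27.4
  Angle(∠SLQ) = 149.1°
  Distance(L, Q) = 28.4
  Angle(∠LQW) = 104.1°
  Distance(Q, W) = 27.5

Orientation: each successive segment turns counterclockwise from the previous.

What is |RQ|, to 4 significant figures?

36.42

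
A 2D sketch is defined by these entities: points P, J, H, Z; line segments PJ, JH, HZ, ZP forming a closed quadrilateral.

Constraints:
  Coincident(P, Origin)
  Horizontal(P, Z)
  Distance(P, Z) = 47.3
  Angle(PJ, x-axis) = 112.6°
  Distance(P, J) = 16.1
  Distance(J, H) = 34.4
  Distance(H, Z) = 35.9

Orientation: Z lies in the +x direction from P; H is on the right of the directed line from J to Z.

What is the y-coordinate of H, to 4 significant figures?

-13.08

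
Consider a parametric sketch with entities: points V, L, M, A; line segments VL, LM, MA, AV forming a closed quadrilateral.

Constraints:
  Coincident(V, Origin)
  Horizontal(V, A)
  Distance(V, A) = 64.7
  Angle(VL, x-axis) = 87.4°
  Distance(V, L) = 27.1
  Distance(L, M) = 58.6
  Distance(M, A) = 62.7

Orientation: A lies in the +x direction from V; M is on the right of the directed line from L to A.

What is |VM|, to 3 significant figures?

32.5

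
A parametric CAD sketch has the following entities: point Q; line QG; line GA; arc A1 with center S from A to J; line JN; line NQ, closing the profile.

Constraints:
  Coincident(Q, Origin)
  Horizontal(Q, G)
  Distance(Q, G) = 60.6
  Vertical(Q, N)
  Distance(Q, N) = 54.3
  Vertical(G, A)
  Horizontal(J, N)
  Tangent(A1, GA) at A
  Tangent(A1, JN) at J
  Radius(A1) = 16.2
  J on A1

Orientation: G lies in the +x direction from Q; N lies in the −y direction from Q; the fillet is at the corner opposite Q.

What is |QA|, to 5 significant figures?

71.582

The virtual corner opposite Q is at (60.600, -54.300). The tangent condition forces SA to be normal to GA and tangency of A1 to JN means the radius SJ is perpendicular to JN, with radius 16.2, so the center S sits 16.2 in from both sides at S = (44.400, -38.100). That places the tangent points at A = (60.600, -38.100) on GA and J = (44.400, -54.300) on JN. Then |QA| = |A − Q| = 71.582.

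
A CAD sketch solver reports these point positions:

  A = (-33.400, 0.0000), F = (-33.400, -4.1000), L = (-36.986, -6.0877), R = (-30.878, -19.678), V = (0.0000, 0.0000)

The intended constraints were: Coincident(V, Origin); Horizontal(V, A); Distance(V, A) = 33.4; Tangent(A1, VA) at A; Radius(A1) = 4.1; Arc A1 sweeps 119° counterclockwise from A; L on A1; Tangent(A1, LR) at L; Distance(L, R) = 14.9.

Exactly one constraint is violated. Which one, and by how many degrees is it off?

Tangent(A1, LR) at L — off by 4.80°.

V = (0.00, 0.00) ✓; V.y = 0.00, A.y = 0.00 ✓; |VA| = 33.40 ✓; ∠(FA, AV) = 90.00° ✓; |FA| = 4.100 ✓; bearing(F→L) − bearing(F→A) = 119.0° ✓; |FL| = 4.100 ✓; ∠(FL, LR) = 94.80° ✗; |LR| = 14.90 ✓.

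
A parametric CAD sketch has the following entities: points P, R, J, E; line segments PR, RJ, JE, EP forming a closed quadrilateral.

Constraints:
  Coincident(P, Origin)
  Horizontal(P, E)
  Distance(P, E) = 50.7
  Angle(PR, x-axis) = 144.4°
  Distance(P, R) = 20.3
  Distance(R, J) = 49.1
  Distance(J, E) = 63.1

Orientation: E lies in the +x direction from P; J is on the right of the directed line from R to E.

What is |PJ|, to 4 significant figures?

35.07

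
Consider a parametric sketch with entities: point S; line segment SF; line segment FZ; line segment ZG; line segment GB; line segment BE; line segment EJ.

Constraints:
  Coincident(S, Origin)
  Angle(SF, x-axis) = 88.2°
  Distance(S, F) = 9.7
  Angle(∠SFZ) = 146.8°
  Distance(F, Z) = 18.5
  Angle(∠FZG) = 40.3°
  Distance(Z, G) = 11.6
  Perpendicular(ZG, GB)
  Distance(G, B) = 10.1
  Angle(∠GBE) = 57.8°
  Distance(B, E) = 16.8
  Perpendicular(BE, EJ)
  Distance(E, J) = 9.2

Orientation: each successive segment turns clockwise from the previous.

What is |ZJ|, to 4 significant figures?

7.020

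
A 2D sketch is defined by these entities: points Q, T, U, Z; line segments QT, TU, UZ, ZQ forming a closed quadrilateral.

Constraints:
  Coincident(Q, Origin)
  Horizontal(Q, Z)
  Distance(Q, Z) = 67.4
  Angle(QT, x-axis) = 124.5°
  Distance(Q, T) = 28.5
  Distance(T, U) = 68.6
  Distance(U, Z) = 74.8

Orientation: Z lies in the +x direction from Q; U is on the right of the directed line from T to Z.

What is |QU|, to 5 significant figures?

42.013

Q is at the origin; Q and Z share the same y with |QZ| = 67.4 and Z in +x, so Z = (67.4, 0). QT runs at 124.5° with |QT| = 28.5, so T = (-16.143, 23.488). U is determined by |TU| = 68.6 and |UZ| = 74.8 together: it lies at the intersection of circle(T, 68.6) and circle(Z, 74.8). With |TZ| = 86.782, the foot of the radical line on TZ is 38.268 from T and the perpendicular offset is √(68.6² − 38.268²) = 56.934. Taking the right-of-TZ solution: U = (5.2880, -41.679).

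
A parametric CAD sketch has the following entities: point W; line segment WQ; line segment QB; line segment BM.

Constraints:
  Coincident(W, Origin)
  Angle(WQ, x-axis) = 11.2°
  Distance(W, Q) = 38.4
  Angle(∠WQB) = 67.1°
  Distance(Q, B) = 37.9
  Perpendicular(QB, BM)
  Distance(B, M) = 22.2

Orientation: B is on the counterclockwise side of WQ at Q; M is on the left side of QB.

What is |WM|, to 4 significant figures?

26.47

W is at the origin; WQ runs at 11.2° with length 38.4, so Q = 38.4·(cos 11.2°, sin 11.2°) = (37.67, 7.459). ∠WQB = 67.1°, so QB runs at 11.2° + (180° − 67.1°) = 124.1° from the x-axis; with |QB| = 37.9, B = Q + 37.9·(cos 124.1°, sin 124.1°) = (16.42, 38.84). QB ⟂ BM; with |BM| = 22.2 on the left of QB, M = B + 22.2·(-0.8281, -0.5606) = (-1.962, 26.40). Then |WM| = |M − W| = 26.47.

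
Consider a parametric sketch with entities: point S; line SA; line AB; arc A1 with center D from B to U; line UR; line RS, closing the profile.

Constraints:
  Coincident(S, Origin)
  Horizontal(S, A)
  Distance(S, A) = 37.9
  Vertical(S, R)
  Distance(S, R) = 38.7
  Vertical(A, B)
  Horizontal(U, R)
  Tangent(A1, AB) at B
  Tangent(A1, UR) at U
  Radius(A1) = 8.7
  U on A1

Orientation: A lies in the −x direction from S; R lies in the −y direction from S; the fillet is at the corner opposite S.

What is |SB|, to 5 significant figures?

48.336

S is at the origin; SA is horizontal with |SA| = 37.9 and A on the −x side, so A = (-37.900, 0.0000). S and R share the same x with |SR| = 38.7 and R on the −y side, so R = (0.0000, -38.700). The virtual corner opposite S is at (-37.900, -38.700). Tangency of A1 to AB means the radius DB is perpendicular to AB and A1 meets UR tangentially, so DU is at right angles to UR, with radius 8.7, so the center D sits 8.7 in from both sides at D = (-29.200, -30.000). That places the tangent points at B = (-37.900, -30.000) on AB and U = (-29.200, -38.700) on UR. Then |SB| = |B − S| = 48.336.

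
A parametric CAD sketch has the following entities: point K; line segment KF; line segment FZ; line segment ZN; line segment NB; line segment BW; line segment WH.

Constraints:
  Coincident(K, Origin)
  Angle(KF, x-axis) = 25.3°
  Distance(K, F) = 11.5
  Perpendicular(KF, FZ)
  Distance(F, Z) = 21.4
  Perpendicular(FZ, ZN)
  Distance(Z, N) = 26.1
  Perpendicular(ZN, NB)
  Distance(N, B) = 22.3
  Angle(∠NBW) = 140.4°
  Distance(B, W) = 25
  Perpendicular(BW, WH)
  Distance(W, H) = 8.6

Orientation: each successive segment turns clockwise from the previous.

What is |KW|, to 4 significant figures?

20.21

K is at the origin; KF runs at 25.3° with length 11.5, so F = (10.40, 4.915). The perpendicularity gives FZ at right angles to KF, so FZ runs at -64.70°; with |FZ| = 21.4, Z = (19.54, -14.43). FZ ⟂ ZN, so ZN runs at -154.7°; with |ZN| = 26.1, N = (-4.054, -25.59). The perpendicularity gives NB at right angles to ZN, so NB runs at 115.3°; with |NB| = 22.3, B = (-13.58, -5.426). ∠NBW = 140.4° gives BW at 75.70° from the x-axis; with |BW| = 25.0, W = (-7.409, 18.80). Then |KW| = |W − K| = 20.21.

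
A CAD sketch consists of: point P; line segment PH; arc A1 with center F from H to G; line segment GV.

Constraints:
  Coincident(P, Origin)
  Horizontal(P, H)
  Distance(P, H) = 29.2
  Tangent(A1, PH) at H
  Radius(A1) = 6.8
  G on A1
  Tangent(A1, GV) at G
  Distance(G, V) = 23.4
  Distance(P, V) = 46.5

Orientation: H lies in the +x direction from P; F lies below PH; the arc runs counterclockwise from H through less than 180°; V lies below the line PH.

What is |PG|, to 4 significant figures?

25.48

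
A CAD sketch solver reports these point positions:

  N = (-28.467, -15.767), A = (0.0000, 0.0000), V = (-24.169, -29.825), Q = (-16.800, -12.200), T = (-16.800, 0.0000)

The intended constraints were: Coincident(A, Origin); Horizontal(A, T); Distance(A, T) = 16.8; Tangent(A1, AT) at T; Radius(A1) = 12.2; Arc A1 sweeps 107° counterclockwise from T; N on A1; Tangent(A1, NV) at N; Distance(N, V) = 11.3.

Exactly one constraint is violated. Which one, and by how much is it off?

Distance(N, V) = 11.3 — off by 3.40.

A = (0.00, 0.00) ✓; A.y = 0.00, T.y = 0.00 ✓; |AT| = 16.80 ✓; ∠(QT, TA) = 90.00° ✓; |QT| = 12.20 ✓; bearing(Q→N) − bearing(Q→T) = 107.0° ✓; |QN| = 12.20 ✓; ∠(QN, NV) = 90.00° ✓; |NV| = 14.70 ✗.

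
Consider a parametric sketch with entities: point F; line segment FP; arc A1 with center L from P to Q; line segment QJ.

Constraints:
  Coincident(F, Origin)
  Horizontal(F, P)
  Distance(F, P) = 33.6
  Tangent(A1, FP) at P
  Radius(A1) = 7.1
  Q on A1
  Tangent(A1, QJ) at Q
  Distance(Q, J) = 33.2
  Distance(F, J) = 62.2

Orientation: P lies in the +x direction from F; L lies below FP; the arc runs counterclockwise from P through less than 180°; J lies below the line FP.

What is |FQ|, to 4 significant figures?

30.63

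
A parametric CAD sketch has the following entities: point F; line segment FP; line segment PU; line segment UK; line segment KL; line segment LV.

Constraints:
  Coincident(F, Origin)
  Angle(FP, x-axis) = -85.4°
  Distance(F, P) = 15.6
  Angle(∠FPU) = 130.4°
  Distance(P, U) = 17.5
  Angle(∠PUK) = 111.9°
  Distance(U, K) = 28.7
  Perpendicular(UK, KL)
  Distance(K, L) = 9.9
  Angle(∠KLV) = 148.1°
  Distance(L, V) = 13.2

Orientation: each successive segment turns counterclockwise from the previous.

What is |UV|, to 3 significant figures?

30.3

F is at the origin; FP runs at -85.4° with length 15.6, so P = (1.25, -15.5). ∠FPU = 130.4° gives PU at -35.8° from the x-axis; with |PU| = 17.5, U = (15.4, -25.8). ∠PUK = 111.9° gives UK at 32.3° from the x-axis; with |UK| = 28.7, K = (39.7, -10.5). UK is perpendicular to KL, so KL runs at 122°; with |KL| = 9.9, L = (34.4, -2.08). ∠KLV = 148.1° gives LV at 154° from the x-axis; with |LV| = 13.2, V = (22.5, 3.66). Then |UV| = |V − U| = 30.3.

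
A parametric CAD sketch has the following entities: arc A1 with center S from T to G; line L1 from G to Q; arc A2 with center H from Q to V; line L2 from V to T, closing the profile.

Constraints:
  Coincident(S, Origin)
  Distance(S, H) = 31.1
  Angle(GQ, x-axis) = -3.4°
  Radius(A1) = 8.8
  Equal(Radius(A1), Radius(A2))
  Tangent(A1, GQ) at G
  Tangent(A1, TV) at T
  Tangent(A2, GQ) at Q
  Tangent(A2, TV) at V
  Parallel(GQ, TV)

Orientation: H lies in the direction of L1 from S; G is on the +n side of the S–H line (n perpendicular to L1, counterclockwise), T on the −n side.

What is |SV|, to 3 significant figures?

32.3

The slot axis is L1's direction at -3.4°, so u = (cos -3.4°, sin -3.4°) = (0.998, -0.0593) and n = (−sin -3.4°, cos -3.4°) = (0.0593, 0.998). S is at the origin and H lies 31.1 along u from S, so H = 31.1·u = (31.0, -1.84). Tangency of A1 to both parallel lines with radius 8.8 puts G and T at S ± 8.8·n: G = (0.522, 8.78), T = (-0.522, -8.78). Equal radii place Q and V the same way about H: Q = H + 8.8·n = (31.6, 6.94), V = H − 8.8·n = (30.5, -10.6). Then |SV| = |V − S| = 32.3.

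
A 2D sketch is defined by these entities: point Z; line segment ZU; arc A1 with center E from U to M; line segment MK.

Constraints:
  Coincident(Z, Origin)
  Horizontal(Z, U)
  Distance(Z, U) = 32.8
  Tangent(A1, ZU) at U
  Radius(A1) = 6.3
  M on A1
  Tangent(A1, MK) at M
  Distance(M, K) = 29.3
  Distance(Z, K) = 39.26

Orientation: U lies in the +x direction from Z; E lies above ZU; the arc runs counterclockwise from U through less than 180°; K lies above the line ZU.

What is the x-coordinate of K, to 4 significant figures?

20.36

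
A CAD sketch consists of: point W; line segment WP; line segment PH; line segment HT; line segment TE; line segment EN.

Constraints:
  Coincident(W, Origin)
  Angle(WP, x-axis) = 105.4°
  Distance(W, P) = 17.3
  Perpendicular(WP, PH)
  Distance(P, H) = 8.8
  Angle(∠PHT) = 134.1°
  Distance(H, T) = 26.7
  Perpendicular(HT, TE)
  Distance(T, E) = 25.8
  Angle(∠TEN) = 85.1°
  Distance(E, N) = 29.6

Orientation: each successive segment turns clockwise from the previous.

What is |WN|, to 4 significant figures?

10.33

HT ⟂ TE, so TE runs at -120.5°; with |TE| = 25.8, E = (13.80, -16.77). ∠TEN = 85.1° gives EN at 144.6° from the x-axis; with |EN| = 29.6, N = (-10.33, 0.3812). Then |WN| = |N − W| = 10.33.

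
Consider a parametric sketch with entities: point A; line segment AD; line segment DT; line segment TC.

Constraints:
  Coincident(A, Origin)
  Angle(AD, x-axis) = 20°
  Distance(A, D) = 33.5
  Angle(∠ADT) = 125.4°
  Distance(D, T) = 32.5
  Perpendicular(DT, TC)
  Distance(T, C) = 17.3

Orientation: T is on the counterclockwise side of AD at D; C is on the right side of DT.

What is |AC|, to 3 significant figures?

68.4

∠ADT = 125.4°, so DT runs at 20.0° + (180° − 125.4°) = 74.6° from the x-axis; with |DT| = 32.5, T = D + 32.5·(cos 74.6°, sin 74.6°) = (40.1, 42.8). DT ⟂ TC; with |TC| = 17.3 on the right of DT, C = T + 17.3·(0.964, -0.266) = (56.8, 38.2). Then |AC| = |C − A| = 68.4.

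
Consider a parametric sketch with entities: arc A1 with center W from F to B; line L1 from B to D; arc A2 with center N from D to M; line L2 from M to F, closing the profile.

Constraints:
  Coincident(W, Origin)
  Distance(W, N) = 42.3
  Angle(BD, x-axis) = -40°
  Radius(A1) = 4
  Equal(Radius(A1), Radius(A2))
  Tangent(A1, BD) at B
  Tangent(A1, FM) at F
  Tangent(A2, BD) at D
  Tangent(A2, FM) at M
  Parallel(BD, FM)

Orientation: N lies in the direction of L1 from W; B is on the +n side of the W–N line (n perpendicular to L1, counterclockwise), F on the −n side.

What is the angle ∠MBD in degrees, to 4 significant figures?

10.71°

Tangency of A1 to both parallel lines with radius 4.0 puts B and F at W ± 4.0·n: B = (2.571, 3.064), F = (-2.571, -3.064). Equal radii place D and M the same way about N: D = N + 4.0·n = (34.97, -24.13), M = N − 4.0·n = (29.83, -30.25). Then cos ∠MBD = BM·BD / (|BM||BD|), giving 10.71°.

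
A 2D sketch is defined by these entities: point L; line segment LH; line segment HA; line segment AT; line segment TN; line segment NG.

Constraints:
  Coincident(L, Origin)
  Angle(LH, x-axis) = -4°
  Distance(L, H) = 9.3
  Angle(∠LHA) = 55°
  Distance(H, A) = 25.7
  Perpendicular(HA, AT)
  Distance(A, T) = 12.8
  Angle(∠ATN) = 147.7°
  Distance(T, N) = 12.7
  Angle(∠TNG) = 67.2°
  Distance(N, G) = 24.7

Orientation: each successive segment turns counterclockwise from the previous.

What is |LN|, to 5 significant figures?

20.922

HA is perpendicular to AT, so AT runs at -149.00°; with |AT| = 12.8, T = (-14.931, 14.788). ∠ATN = 147.7° gives TN at -116.70° from the x-axis; with |TN| = 12.7, N = (-20.637, 3.4422). Then |LN| = |N − L| = 20.922.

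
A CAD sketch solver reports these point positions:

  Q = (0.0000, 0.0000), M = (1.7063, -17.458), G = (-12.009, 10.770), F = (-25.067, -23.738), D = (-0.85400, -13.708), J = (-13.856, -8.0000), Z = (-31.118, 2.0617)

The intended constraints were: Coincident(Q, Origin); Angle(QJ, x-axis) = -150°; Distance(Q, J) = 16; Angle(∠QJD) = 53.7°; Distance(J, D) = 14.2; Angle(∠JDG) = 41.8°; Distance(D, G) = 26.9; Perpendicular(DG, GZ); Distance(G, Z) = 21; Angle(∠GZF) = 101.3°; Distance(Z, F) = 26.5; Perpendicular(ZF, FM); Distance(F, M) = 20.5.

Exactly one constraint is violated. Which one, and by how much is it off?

Distance(F, M) = 20.5 — off by 7.00.

Q = (0.00, 0.00) ✓; QJ at -150.0° ✓; |QJ| = 16.00 ✓; ∠QJD = 53.70° ✓; |JD| = 14.20 ✓; ∠JDG = 41.80° ✓; |DG| = 26.90 ✓; ∠(DG, GZ) = 90.00° ✓; |GZ| = 21.00 ✓; ∠GZF = 101.3° ✓; |ZF| = 26.50 ✓; ∠(ZF, FM) = 90.00° ✓; |FM| = 27.50 ✗.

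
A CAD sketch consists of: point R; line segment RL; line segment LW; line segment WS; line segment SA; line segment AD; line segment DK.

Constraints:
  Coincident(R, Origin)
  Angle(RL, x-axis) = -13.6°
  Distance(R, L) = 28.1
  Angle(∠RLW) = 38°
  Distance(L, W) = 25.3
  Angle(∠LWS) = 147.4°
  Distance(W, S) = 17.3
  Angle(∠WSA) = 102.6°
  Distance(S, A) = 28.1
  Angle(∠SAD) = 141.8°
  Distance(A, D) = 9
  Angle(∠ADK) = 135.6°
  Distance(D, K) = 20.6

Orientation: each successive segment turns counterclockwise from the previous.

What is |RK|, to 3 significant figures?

27.1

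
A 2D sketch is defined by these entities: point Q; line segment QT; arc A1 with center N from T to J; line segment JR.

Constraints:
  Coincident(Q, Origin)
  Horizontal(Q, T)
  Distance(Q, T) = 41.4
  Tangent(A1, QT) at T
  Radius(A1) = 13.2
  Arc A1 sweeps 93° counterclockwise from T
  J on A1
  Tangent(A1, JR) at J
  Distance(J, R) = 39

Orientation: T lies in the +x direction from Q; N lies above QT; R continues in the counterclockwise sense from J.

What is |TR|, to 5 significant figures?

53.999

Q is at the origin; QT is horizontal with |QT| = 41.4 and T on the +x side, so T = (41.400, 0.0000). A1 meets QT tangentially, so NT is at right angles to QT, so N = T + (0, 13.2) = (41.400, 13.200). On A1, T sits at bearing -90° from N; a 93° counterclockwise sweep puts J at bearing 3°, so J = N + 13.2·(cos 3°, sin 3°) = (54.582, 13.891). Tangency of A1 to JR means the radius NJ is perpendicular to JR, so JR runs along (−sin 3°, cos 3°); with |JR| = 39.0, R = (52.541, 52.837). Then |TR| = |R − T| = 53.999.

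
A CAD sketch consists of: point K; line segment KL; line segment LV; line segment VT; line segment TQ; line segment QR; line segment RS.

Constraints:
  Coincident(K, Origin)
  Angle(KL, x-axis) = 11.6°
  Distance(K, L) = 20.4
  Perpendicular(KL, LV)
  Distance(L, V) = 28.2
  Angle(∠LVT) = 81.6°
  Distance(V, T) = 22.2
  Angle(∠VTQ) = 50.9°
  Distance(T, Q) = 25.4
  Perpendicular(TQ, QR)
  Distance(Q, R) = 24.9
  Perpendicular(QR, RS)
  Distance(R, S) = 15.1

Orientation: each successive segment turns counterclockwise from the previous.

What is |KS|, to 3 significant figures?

42.9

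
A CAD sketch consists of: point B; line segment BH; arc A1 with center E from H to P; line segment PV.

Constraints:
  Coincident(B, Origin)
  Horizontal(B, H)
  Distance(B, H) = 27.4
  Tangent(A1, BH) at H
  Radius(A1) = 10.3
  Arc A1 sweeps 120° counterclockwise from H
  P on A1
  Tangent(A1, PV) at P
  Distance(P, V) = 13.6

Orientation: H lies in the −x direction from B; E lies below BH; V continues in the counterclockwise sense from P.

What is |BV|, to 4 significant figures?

40.16

B is at the origin; B and H share the same y with |BH| = 27.4 and H on the −x side, so H = (-27.40, 0.000). Tangency of A1 to BH means the radius EH is perpendicular to BH, so E = H + (0, -10.3) = (-27.40, -10.30). On A1, H sits at bearing 90° from E; a 120° counterclockwise sweep puts P at bearing 210°, so P = E + 10.3·(cos 210°, sin 210°) = (-36.32, -15.45). The tangent condition forces EP to be normal to PV, so PV runs along (−sin 210°, cos 210°); with |PV| = 13.6, V = (-29.52, -27.23). Then |BV| = |V − B| = 40.16.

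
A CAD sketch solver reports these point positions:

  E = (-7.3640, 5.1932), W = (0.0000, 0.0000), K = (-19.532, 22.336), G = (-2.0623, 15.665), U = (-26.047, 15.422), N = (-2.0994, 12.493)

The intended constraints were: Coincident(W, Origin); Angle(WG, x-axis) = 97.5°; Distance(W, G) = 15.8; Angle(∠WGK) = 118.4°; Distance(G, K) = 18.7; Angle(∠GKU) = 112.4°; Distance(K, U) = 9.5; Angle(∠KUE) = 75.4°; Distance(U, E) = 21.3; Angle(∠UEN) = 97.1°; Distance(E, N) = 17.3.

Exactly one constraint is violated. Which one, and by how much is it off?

Distance(E, N) = 17.3 — off by 8.30.

W = (0.00, 0.00) ✓; WG at 97.50° ✓; |WG| = 15.80 ✓; ∠WGK = 118.4° ✓; |GK| = 18.70 ✓; ∠GKU = 112.4° ✓; |KU| = 9.500 ✓; ∠KUE = 75.40° ✓; |UE| = 21.30 ✓; ∠UEN = 97.10° ✓; |EN| = 9.000 ✗.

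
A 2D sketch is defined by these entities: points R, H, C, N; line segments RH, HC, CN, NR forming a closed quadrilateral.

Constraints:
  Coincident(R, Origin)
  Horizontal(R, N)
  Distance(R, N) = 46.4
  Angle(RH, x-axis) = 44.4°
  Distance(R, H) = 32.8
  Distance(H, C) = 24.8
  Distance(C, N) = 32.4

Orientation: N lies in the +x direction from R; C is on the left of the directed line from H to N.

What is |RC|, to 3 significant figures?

56.6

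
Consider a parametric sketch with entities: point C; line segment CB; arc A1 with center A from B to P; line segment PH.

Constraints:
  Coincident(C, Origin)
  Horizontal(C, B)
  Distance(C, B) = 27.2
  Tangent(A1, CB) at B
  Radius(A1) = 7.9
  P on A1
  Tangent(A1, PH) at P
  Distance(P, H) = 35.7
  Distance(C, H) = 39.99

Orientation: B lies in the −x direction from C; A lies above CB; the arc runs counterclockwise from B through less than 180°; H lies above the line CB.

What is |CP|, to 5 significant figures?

20.436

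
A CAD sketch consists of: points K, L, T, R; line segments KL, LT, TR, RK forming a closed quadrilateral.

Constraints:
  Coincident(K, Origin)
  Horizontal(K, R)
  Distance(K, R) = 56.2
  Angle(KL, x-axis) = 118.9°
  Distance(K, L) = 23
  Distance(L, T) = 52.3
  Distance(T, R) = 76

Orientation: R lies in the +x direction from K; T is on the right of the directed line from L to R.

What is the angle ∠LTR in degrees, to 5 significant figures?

63.279°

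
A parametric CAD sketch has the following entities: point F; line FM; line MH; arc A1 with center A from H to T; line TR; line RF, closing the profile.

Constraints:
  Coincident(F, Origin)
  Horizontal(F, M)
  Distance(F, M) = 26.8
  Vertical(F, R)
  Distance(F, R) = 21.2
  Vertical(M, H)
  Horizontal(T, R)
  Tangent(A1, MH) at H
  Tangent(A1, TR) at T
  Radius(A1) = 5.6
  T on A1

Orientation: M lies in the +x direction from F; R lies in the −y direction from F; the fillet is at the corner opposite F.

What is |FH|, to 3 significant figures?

31.0

F is at the origin; FM is horizontal with |FM| = 26.8 and M on the +x side, so M = (26.8, 0.00). FR is vertical with |FR| = 21.2 and R on the −y side, so R = (0.00, -21.2). The virtual corner opposite F is at (26.8, -21.2). The tangent condition forces AH to be normal to MH and since A1 is tangent to TR there, AT ⟂ TR, with radius 5.6, so the center A sits 5.6 in from both sides at A = (21.2, -15.6). That places the tangent points at H = (26.8, -15.6) on MH and T = (21.2, -21.2) on TR. Then |FH| = |H − F| = 31.0.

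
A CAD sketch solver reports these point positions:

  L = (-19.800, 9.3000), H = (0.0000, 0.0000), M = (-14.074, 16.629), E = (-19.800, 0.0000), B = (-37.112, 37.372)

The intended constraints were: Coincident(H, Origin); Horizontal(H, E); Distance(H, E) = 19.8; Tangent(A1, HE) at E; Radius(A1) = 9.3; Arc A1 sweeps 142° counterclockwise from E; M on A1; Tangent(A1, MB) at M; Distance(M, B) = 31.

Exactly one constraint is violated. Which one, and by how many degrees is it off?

Tangent(A1, MB) at M — off by 4.00°.

H = (0.00, 0.00) ✓; H.y = 0.00, E.y = 0.00 ✓; |HE| = 19.80 ✓; ∠(LE, EH) = 90.00° ✓; |LE| = 9.300 ✓; bearing(L→M) − bearing(L→E) = 142.0° ✓; |LM| = 9.301 ✓; ∠(LM, MB) = 94.00° ✗; |MB| = 31.00 ✓.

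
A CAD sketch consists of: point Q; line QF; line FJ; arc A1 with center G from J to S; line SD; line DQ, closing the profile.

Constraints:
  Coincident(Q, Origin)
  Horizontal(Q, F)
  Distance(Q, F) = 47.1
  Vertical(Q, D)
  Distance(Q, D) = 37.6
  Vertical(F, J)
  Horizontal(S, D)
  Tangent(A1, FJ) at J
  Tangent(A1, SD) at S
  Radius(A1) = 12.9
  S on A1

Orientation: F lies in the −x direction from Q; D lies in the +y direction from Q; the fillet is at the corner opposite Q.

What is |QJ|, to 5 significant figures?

53.184

Q is at the origin; QF is horizontal with |QF| = 47.1 and F on the −x side, so F = (-47.100, 0.0000). QD is vertical with |QD| = 37.6 and D on the +y side, so D = (0.0000, 37.600). The virtual corner opposite Q is at (-47.100, 37.600). A1 meets FJ tangentially, so GJ is at right angles to FJ and the tangent condition forces GS to be normal to SD, with radius 12.9, so the center G sits 12.9 in from both sides at G = (-34.200, 24.700). That places the tangent points at J = (-47.100, 24.700) on FJ and S = (-34.200, 37.600) on SD. Then |QJ| = |J − Q| = 53.184.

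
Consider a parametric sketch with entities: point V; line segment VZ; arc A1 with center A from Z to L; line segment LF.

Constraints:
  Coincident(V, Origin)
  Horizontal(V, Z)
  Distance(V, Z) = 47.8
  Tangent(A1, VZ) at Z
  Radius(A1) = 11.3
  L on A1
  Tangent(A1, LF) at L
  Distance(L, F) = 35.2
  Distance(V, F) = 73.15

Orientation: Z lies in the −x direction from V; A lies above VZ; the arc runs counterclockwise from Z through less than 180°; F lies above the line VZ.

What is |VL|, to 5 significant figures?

41.644

Checks: |AL| = 11.30 ✓; ∠(AL, LF) = 90.00° ✓; |LF| = 35.20 ✓; |VF| = 73.15 ✓.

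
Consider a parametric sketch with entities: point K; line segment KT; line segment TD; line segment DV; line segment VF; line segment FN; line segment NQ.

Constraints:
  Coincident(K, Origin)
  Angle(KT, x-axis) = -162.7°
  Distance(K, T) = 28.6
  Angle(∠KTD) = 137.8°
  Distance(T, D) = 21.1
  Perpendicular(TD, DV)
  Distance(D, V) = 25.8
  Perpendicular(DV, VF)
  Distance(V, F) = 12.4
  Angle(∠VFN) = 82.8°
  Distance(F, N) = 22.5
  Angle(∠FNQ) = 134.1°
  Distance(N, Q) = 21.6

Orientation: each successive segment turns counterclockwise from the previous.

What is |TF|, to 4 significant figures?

27.23

TD ⟂ DV, so DV runs at -30.50°; with |DV| = 25.8, V = (-15.79, -39.78). The perpendicularity gives VF at right angles to DV, so VF runs at 59.50°; with |VF| = 12.4, F = (-9.492, -29.10). Then |TF| = |F − T| = 27.23.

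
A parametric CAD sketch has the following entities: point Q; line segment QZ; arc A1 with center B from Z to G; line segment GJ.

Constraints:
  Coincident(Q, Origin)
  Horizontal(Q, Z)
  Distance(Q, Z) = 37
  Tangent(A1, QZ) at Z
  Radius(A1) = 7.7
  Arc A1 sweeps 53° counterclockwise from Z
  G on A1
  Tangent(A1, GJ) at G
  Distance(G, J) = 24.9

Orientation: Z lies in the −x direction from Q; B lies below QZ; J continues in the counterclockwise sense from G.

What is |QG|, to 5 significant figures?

43.258

Q is at the origin; Q and Z share the same y with |QZ| = 37.0 and Z on the −x side, so Z = (-37.000, 0.0000). A1 meets QZ tangentially, so BZ is at right angles to QZ, so B = Z + (0, -7.7) = (-37.000, -7.7000). On A1, Z sits at bearing 90° from B; a 53° counterclockwise sweep puts G at bearing 143°, so G = B + 7.7·(cos 143°, sin 143°) = (-43.149, -3.0660). Then |QG| = |G − Q| = 43.258.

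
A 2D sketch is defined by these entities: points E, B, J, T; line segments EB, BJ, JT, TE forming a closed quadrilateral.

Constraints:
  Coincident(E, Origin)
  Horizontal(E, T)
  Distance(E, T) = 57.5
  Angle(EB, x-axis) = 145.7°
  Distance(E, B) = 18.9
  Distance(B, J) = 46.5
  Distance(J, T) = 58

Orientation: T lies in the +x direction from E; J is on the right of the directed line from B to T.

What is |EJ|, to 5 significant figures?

30.589

E is at the origin; E and T share the same y with |ET| = 57.5 and T in +x, so T = (57.5, 0). EB runs at 145.7° with |EB| = 18.9, so B = (-15.613, 10.651). J is determined by |BJ| = 46.5 and |JT| = 58.0 together: it lies at the intersection of circle(B, 46.5) and circle(T, 58.0). With |BT| = 73.885, the foot of the radical line on BT is 28.810 from B and the perpendicular offset is √(46.5² − 28.810²) = 36.500. Taking the right-of-BT solution: J = (7.6342, -29.621).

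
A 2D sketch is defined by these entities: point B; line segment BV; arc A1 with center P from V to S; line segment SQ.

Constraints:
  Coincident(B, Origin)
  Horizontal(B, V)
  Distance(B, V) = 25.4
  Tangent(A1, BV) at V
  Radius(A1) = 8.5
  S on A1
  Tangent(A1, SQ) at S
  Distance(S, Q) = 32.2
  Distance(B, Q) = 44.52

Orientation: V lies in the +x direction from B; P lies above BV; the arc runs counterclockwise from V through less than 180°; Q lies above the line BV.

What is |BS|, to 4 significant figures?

35.19

Checks: |PS| = 8.500 ✓; ∠(PS, SQ) = 90.00° ✓; |SQ| = 32.20 ✓; |BQ| = 44.52 ✓.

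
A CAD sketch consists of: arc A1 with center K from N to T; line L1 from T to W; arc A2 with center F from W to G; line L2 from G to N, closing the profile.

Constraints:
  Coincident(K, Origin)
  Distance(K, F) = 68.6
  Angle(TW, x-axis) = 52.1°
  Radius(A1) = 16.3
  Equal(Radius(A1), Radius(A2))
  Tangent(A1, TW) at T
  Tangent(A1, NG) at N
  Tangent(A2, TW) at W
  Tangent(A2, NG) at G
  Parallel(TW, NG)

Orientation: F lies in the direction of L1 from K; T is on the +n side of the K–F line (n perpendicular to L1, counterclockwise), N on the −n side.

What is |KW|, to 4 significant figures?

70.51

The slot axis is L1's direction at 52.1°, so u = (cos 52.1°, sin 52.1°) = (0.6143, 0.7891) and n = (−sin 52.1°, cos 52.1°) = (-0.7891, 0.6143). K is at the origin and F lies 68.6 along u from K, so F = 68.6·u = (42.14, 54.13). Tangency of A1 to both parallel lines with radius 16.3 puts T and N at K ± 16.3·n: T = (-12.86, 10.01), N = (12.86, -10.01). Equal radii place W and G the same way about F: W = F + 16.3·n = (29.28, 64.14), G = F − 16.3·n = (55.00, 44.12). Then |KW| = |W − K| = 70.51.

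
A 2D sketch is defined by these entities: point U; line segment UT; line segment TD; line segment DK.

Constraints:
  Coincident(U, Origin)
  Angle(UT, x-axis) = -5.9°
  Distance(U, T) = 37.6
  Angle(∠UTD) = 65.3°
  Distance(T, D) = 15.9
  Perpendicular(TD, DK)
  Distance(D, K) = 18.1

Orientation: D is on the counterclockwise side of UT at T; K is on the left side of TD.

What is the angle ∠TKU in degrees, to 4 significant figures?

138.0°

U is at the origin; UT runs at -5.9° with length 37.6, so T = 37.6·(cos -5.9°, sin -5.9°) = (37.40, -3.865). ∠UTD = 65.3°, so TD runs at -5.9° + (180° − 65.3°) = 108.8° from the x-axis; with |TD| = 15.9, D = T + 15.9·(cos 108.8°, sin 108.8°) = (32.28, 11.19). TD ⟂ DK; with |DK| = 18.1 on the left of TD, K = D + 18.1·(-0.9466, -0.3223) = (15.14, 5.354). Then cos ∠TKU = KT·KU / (|KT||KU|), giving 138.0°.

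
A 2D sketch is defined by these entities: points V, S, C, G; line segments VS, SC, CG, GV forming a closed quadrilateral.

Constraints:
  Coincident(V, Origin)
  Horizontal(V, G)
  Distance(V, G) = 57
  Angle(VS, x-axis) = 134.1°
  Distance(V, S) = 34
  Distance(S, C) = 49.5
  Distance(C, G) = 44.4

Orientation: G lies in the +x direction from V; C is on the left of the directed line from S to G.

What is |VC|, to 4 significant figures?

40.19

V is at the origin; V and G share the same y with |VG| = 57.0 and G in +x, so G = (57.0, 0). VS runs at 134.1° with |VS| = 34.0, so S = (-23.66, 24.42). C is determined by |SC| = 49.5 and |CG| = 44.4 together: it lies at the intersection of circle(S, 49.5) and circle(G, 44.4). With |SG| = 84.28, the foot of the radical line on SG is 44.98 from S and the perpendicular offset is √(49.5² − 44.98²) = 20.67. Taking the left-of-SG solution: C = (25.38, 31.17).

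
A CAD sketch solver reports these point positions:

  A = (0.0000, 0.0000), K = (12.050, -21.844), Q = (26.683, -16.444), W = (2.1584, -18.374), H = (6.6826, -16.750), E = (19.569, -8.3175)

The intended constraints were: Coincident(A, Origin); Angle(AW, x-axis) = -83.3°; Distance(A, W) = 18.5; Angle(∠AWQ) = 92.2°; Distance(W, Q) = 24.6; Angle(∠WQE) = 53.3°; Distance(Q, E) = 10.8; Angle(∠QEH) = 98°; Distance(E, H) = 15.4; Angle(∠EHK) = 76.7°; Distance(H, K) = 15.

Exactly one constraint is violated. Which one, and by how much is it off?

Distance(H, K) = 15 — off by 7.60.

A = (0.00, 0.00) ✓; AW at -83.30° ✓; |AW| = 18.50 ✓; ∠AWQ = 92.20° ✓; |WQ| = 24.60 ✓; ∠WQE = 53.30° ✓; |QE| = 10.80 ✓; ∠QEH = 98.00° ✓; |EH| = 15.40 ✓; ∠EHK = 76.70° ✓; |HK| = 7.400 ✗.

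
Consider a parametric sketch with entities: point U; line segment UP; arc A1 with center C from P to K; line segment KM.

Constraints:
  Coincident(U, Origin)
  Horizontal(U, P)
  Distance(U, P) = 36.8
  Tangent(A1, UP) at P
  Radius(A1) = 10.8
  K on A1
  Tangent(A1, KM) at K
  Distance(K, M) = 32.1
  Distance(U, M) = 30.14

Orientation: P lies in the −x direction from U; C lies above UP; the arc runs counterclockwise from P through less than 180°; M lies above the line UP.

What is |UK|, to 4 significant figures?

28.68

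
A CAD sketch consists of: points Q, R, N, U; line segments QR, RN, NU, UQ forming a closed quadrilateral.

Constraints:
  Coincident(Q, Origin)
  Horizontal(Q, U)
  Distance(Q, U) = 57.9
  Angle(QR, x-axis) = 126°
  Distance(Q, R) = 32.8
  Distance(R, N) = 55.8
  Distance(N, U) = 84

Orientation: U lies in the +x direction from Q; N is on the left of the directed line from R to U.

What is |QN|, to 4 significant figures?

72.80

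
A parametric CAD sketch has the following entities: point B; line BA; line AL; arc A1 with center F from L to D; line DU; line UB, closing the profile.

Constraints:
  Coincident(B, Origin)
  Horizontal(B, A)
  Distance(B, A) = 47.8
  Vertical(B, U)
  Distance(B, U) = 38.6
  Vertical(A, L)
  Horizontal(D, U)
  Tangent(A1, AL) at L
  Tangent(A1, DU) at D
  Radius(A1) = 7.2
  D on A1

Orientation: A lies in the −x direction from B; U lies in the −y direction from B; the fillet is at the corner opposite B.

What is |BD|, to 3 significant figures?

56.0

The virtual corner opposite B is at (-47.8, -38.6). Tangency of A1 to AL means the radius FL is perpendicular to AL and since A1 is tangent to DU there, FD ⟂ DU, with radius 7.2, so the center F sits 7.2 in from both sides at F = (-40.6, -31.4). That places the tangent points at L = (-47.8, -31.4) on AL and D = (-40.6, -38.6) on DU. Then |BD| = |D − B| = 56.0.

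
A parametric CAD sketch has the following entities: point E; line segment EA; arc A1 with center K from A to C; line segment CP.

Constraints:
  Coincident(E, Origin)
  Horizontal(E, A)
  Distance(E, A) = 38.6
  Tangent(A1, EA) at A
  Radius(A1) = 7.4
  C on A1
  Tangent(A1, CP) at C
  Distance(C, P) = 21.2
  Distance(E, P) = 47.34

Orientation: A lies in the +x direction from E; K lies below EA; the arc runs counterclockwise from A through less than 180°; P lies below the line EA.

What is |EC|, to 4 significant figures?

32.78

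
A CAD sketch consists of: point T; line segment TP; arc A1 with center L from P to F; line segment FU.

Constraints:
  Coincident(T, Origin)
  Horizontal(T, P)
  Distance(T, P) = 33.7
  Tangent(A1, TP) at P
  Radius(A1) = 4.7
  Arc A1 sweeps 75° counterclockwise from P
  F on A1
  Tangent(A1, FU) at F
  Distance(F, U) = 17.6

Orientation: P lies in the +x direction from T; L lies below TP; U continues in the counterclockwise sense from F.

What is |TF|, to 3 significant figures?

29.4

T is at the origin; TP is horizontal with |TP| = 33.7 and P on the +x side, so P = (33.7, 0.00). A1 meets TP tangentially, so LP is at right angles to TP, so L = P + (0, -4.7) = (33.7, -4.70). On A1, P sits at bearing 90° from L; a 75° counterclockwise sweep puts F at bearing 165°, so F = L + 4.7·(cos 165°, sin 165°) = (29.2, -3.48). Then |TF| = |F − T| = 29.4.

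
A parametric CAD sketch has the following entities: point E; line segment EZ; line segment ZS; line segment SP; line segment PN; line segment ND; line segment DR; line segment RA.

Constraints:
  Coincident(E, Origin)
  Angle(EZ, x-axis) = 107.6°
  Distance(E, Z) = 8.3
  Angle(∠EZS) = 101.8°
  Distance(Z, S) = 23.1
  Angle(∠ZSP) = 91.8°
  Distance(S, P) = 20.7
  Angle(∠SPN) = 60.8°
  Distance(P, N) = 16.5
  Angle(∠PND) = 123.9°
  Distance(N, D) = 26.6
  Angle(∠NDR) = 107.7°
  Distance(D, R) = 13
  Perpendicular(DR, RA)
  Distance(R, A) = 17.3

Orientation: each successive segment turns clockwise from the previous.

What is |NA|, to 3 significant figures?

22.6

∠NDR = 107.7° gives DR at 53.6° from the x-axis; with |DR| = 13.0, R = (3.97, 33.0). The perpendicularity gives RA at right angles to DR, so RA runs at -36.4°; with |RA| = 17.3, A = (17.9, 22.7). Then |NA| = |A − N| = 22.6.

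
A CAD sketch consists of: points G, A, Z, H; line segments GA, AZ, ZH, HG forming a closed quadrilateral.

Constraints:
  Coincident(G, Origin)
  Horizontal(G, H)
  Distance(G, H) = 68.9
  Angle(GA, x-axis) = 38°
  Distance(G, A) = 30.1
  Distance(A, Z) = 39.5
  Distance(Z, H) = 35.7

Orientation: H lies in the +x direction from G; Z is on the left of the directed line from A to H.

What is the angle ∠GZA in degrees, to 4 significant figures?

6.096°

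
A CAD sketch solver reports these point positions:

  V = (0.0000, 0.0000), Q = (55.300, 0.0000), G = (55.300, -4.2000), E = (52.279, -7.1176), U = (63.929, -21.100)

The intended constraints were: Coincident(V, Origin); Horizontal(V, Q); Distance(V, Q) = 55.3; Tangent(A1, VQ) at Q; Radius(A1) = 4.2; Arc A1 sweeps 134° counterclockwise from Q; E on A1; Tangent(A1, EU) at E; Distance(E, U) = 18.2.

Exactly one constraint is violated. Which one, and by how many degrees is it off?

Tangent(A1, EU) at E — off by 4.20°.

V = (0.00, 0.00) ✓; V.y = 0.00, Q.y = 0.00 ✓; |VQ| = 55.30 ✓; ∠(GQ, QV) = 90.00° ✓; |GQ| = 4.200 ✓; bearing(G→E) − bearing(G→Q) = 134.0° ✓; |GE| = 4.200 ✓; ∠(GE, EU) = 94.20° ✗; |EU| = 18.20 ✓.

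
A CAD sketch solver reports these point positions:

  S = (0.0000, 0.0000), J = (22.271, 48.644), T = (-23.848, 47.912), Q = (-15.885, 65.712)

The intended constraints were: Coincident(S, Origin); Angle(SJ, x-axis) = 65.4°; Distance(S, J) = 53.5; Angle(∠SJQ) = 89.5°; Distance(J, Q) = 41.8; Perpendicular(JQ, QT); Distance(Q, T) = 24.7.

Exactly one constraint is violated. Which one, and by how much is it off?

Distance(Q, T) = 24.7 — off by 5.20.

S = (0.00, 0.00) ✓; SJ at 65.40° ✓; |SJ| = 53.50 ✓; ∠SJQ = 89.50° ✓; |JQ| = 41.80 ✓; ∠(JQ, QT) = 90.00° ✓; |QT| = 19.50 ✗.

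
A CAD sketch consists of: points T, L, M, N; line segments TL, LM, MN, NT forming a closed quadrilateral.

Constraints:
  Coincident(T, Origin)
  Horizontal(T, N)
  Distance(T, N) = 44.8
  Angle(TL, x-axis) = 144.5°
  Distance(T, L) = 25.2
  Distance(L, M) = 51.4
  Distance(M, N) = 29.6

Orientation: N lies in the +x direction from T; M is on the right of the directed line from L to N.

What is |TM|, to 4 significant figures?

26.23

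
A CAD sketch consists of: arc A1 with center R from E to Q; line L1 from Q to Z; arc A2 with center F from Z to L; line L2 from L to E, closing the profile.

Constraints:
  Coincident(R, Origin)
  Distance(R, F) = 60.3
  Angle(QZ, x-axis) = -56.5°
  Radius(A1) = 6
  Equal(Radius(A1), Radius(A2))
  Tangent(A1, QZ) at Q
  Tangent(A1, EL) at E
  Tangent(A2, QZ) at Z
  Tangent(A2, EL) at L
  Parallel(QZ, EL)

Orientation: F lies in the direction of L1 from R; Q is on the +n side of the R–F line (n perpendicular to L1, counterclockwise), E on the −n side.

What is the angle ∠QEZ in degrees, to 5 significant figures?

78.745°

Tangency of A1 to both parallel lines with radius 6.0 puts Q and E at R ± 6.0·n: Q = (5.0033, 3.3116), E = (-5.0033, -3.3116). Equal radii place Z and L the same way about F: Z = F + 6.0·n = (38.285, -46.972), L = F − 6.0·n = (28.278, -53.595). Then cos ∠QEZ = EQ·EZ / (|EQ||EZ|), giving 78.745°.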